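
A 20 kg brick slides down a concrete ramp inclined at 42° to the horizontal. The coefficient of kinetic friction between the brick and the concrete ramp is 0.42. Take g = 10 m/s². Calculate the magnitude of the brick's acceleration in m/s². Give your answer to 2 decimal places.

Resolving the weight along the incline: the component pulling the brick down the slope is mg sin 42° = 20 × 10 × 0.6691 = 133.820 N, and the normal force is N = mg cos 42° = 20 × 10 × 0.7431 = 148.620 N.
Kinetic friction acts up the slope with magnitude f = μN = 0.42 × 148.620 = 62.420 N.
Net force along the incline is 133.820 − 62.420 = 71.400 N, so a = 71.400 / 20 = 3.5700 m/s².

3.57 m/s²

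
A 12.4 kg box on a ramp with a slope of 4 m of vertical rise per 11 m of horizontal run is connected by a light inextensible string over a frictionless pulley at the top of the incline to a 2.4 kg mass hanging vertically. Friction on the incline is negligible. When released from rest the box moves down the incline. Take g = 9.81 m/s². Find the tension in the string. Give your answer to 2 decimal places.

26.47 N

For the box on the incline: the weight component along the slope is m₁g sin 19.98° = 12.4 × 9.81 × 0.3417 = 41.566 N and the normal force is N = m₁g cos 19.98° = 114.320 N.
Newton's second law for the box (down-slope positive): 41.566 − T = 12.4 a. For the hanging mass (upward positive): T − 2.4 × 9.81 = 2.4 a.
Adding the two equations eliminates T: 18.022 = 14.8 a, so a = 1.2177 m/s².
Then from the hanging mass's equation, T = 2.4 × (9.81 + 1.2177) = 26.466 N.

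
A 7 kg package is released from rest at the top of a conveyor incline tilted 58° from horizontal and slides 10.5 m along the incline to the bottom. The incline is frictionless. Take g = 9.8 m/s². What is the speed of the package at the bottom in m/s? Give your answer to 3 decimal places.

The weight component along the incline is mg sin 58° = 58.176 N and the normal force is N = mg cos 58° = 36.352 N.
With no friction, a = g sin 58° = 8.3109 m/s².
Starting from rest over a distance of 10.5 m, v² = 2aL = 2 × 8.3109 × 10.5 = 174.5289, so v = 13.2109 m/s.

13.211 m/s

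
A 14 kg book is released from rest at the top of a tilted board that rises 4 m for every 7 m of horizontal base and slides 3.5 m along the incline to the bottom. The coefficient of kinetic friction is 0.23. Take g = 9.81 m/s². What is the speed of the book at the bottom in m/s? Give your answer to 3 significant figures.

The weight component along the incline is mg sin 29.74° = 68.140 N and the normal force is N = mg cos 29.74° = 119.245 N.
Friction up the slope is f = μN = 0.23 × 119.245 = 27.426 N, so the net downslope force is 68.140 − 27.426 = 40.714 N and a = 40.714 / 14 = 2.9081 m/s².
Starting from rest over a distance of 3.5 m, v² = 2aL = 2 × 2.9081 × 3.5 = 20.3567, so v = 4.5118 m/s.

4.51 m/s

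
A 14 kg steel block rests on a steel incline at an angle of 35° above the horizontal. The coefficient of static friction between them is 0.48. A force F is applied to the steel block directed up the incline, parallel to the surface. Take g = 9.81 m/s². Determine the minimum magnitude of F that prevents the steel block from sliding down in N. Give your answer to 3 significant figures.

The normal force is N = mg cos 35° = 112.502 N. With F at its minimum the steel block is on the verge of sliding down, so static friction is at its maximum μ_s N = 0.48 × 112.502 = 54.001 N and acts up the slope.
Equilibrium along the incline: F + μ_s N = mg sin 35°, so F = 78.775 − 54.001 = 24.774 N.

24.8 N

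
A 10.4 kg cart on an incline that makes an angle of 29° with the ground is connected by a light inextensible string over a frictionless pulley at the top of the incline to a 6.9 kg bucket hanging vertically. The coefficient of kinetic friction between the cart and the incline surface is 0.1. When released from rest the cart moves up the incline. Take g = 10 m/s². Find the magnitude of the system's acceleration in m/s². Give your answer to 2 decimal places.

0.55 m/s²

For the cart on the incline: the weight component along the slope is m₁g sin 29° = 10.4 × 10 × 0.4848 = 50.419 N and the normal force is N = m₁g cos 29° = 90.960 N.
Kinetic friction opposes the cart's motion up the incline: f = μN = 0.1 × 90.960 = 9.096 N acting down the slope.
Newton's second law for the cart (up-slope positive): T − 50.419 − 9.096 = 10.4 a. For the hanging bucket (downward positive): 6.9 × 10 − T = 6.9 a.
Adding the two equations eliminates T: 9.485 = 17.3 a, so a = 0.5483 m/s².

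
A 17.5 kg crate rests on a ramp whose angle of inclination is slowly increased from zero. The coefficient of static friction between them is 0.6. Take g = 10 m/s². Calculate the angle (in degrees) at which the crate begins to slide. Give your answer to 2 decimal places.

At the threshold of sliding, static friction is at its maximum μ_s N and exactly balances the weight component along the incline: mg sin θ = μ_s mg cos θ.
Hence tan θ = μ_s = 0.6, so θ = arctan(0.6) = 30.9638°.

30.96°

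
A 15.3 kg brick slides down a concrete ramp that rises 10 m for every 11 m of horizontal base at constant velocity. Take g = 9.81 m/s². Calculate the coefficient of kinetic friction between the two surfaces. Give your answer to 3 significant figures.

At constant velocity the net force along the incline is zero: mg sin 42.27° = μ mg cos 42.27°.
So μ = tan 42.27° = 0.6727 / 0.7399 = 0.9092.

0.909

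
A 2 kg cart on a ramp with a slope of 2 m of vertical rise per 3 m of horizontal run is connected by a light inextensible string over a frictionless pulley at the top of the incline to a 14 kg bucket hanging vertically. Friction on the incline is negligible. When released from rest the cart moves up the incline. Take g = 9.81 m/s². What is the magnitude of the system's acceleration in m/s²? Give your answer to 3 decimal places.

For the cart on the incline: the weight component along the slope is m₁g sin 33.69° = 2 × 9.81 × 0.5547 = 10.883 N and the normal force is N = m₁g cos 33.69° = 16.325 N.
Newton's second law for the cart (up-slope positive): T − 10.883 = 2 a. For the hanging bucket (downward positive): 14 × 9.81 − T = 14 a.
Adding the two equations eliminates T: 126.457 = 16 a, so a = 7.9036 m/s².

7.904 m/s²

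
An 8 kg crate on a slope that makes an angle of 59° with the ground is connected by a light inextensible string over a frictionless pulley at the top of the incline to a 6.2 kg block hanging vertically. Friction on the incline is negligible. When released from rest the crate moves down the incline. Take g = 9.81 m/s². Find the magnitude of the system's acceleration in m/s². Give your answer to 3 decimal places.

0.454 m/s²

For the crate on the incline: the weight component along the slope is m₁g sin 59° = 8 × 9.81 × 0.8572 = 67.273 N and the normal force is N = m₁g cos 59° = 40.420 N.
Newton's second law for the crate (down-slope positive): 67.273 − T = 8 a. For the hanging block (upward positive): T − 6.2 × 9.81 = 6.2 a.
Adding the two equations eliminates T: 6.451 = 14.2 a, so a = 0.4543 m/s².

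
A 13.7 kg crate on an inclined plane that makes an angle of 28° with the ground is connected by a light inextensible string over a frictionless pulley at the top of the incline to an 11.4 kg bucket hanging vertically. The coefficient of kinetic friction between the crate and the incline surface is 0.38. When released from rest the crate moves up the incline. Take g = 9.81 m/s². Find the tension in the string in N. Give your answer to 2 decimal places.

110.18 N

For the crate on the incline: the weight component along the slope is m₁g sin 28° = 13.7 × 9.81 × 0.4695 = 63.099 N and the normal force is N = m₁g cos 28° = 118.666 N.
Kinetic friction opposes the crate's motion up the incline: f = μN = 0.38 × 118.666 = 45.093 N acting down the slope.
Newton's second law for the crate (up-slope positive): T − 63.099 − 45.093 = 13.7 a. For the hanging bucket (downward positive): 11.4 × 9.81 − T = 11.4 a.
Adding the two equations eliminates T: 3.642 = 25.1 a, so a = 0.1451 m/s².
Then from the hanging bucket's equation, T = 11.4 × (9.81 − 0.1451) = 110.180 N.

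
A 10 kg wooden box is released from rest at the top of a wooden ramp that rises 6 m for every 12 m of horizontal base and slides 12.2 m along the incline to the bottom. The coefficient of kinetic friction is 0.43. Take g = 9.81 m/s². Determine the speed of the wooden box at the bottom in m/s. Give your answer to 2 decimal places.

The weight component along the incline is mg sin 26.57° = 43.872 N and the normal force is N = mg cos 26.57° = 87.743 N.
Friction up the slope is f = μN = 0.43 × 87.743 = 37.729 N, so the net downslope force is 43.872 − 37.729 = 6.143 N and a = 6.143 / 10 = 0.6143 m/s².
Starting from rest over a distance of 12.2 m, v² = 2aL = 2 × 0.6143 × 12.2 = 14.9889, so v = 3.8716 m/s.

3.87 m/s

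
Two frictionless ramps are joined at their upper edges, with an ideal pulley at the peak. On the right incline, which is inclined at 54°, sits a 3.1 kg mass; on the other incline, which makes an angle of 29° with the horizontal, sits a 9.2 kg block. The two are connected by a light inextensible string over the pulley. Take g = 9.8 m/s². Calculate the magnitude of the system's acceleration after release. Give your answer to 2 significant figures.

1.6 m/s²

Resolve each weight along its own incline: the 3.1 kg mass has component 3.1 × 9.8 × sin 54° = 24.578 N down its slope, and the 9.2 kg mass has 9.2 × 9.8 × sin 29° = 43.710 N down its slope.
The 9.2 kg side's 43.710 N exceeds the other side's 24.578 N, so that mass slides down and the 3.1 kg mass slides up. Taking that direction as positive, Newton's second law for the whole system gives 43.710 − 24.578 = (3.1 + 9.2) a, so a = 19.132 / 12.3 = 1.5554 m/s².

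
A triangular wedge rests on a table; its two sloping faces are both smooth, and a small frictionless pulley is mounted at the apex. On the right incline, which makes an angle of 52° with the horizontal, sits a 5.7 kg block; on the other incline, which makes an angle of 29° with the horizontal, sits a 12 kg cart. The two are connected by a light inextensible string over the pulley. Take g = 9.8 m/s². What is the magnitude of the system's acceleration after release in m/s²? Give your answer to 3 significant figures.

Resolve each weight along its own incline: the 5.7 kg mass has component 5.7 × 9.8 × sin 52° = 44.018 N down its slope, and the 12 kg mass has 12 × 9.8 × sin 29° = 57.014 N down its slope.
The 12 kg side's 57.014 N exceeds the other side's 44.018 N, so that mass slides down and the 5.7 kg mass slides up. Taking that direction as positive, Newton's second law for the whole system gives 57.014 − 44.018 = (5.7 + 12) a, so a = 12.996 / 17.7 = 0.7342 m/s².

0.734 m/s²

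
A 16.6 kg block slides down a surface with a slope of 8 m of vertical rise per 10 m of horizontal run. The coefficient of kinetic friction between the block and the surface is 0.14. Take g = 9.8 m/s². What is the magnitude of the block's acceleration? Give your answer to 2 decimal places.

5.05 m/s²

Resolving the weight along the incline: the component pulling the block down the slope is mg sin 38.66° = 16.6 × 9.8 × 0.6247 = 101.626 N, and the normal force is N = mg cos 38.66° = 16.6 × 9.8 × 0.7809 = 127.037 N.
Kinetic friction acts up the slope with magnitude f = μN = 0.14 × 127.037 = 17.785 N.
Net force along the incline is 101.626 − 17.785 = 83.841 N, so a = 83.841 / 16.6 = 5.0507 m/s².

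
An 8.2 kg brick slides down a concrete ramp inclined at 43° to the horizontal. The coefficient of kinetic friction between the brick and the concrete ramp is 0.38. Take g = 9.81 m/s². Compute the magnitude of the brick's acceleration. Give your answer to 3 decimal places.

3.964 m/s²

Resolving the weight along the incline: the component pulling the brick down the slope is mg sin 43° = 8.2 × 9.81 × 0.6820 = 54.861 N, and the normal force is N = mg cos 43° = 8.2 × 9.81 × 0.7314 = 58.835 N.
Kinetic friction acts up the slope with magnitude f = μN = 0.38 × 58.835 = 22.357 N.
Net force along the incline is 54.861 − 22.357 = 32.504 N, so a = 32.504 / 8.2 = 3.9639 m/s².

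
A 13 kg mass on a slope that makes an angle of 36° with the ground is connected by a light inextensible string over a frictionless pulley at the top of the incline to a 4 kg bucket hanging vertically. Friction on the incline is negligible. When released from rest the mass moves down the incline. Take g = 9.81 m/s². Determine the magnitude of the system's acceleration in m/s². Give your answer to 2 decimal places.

2.10 m/s²

For the mass on the incline: the weight component along the slope is m₁g sin 36° = 13 × 9.81 × 0.5878 = 74.962 N and the normal force is N = m₁g cos 36° = 103.174 N.
Newton's second law for the mass (down-slope positive): 74.962 − T = 13 a. For the hanging bucket (upward positive): T − 4 × 9.81 = 4 a.
Adding the two equations eliminates T: 35.722 = 17 a, so a = 2.1013 m/s².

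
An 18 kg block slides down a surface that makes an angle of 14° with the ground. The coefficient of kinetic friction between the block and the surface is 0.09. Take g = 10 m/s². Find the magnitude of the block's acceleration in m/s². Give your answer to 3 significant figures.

Resolving the weight along the incline: the component pulling the block down the slope is mg sin 14° = 18 × 10 × 0.2419 = 43.542 N, and the normal force is N = mg cos 14° = 18 × 10 × 0.9703 = 174.654 N.
Kinetic friction acts up the slope with magnitude f = μN = 0.09 × 174.654 = 15.719 N.
Net force along the incline is 43.542 − 15.719 = 27.823 N, so a = 27.823 / 18 = 1.5457 m/s².

1.55 m/s²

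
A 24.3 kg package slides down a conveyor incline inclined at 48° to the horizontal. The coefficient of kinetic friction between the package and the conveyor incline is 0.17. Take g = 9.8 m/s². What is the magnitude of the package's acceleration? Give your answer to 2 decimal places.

6.17 m/s²

Resolving the weight along the incline: the component pulling the package down the slope is mg sin 48° = 24.3 × 9.8 × 0.7431 = 176.962 N, and the normal force is N = mg cos 48° = 24.3 × 9.8 × 0.6691 = 159.339 N.
Kinetic friction acts up the slope with magnitude f = μN = 0.17 × 159.339 = 27.088 N.
Net force along the incline is 176.962 − 27.088 = 149.874 N, so a = 149.874 / 24.3 = 6.1677 m/s².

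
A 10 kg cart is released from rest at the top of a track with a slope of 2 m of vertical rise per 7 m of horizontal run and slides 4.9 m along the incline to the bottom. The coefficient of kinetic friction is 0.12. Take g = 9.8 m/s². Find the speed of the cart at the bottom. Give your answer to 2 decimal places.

3.91 m/s

The weight component along the incline is mg sin 15.95° = 26.923 N and the normal force is N = mg cos 15.95° = 94.229 N.
Friction up the slope is f = μN = 0.12 × 94.229 = 11.307 N, so the net downslope force is 26.923 − 11.307 = 15.616 N and a = 15.616 / 10 = 1.5616 m/s².
Starting from rest over a distance of 4.9 m, v² = 2aL = 2 × 1.5616 × 4.9 = 15.3037, so v = 3.9120 m/s.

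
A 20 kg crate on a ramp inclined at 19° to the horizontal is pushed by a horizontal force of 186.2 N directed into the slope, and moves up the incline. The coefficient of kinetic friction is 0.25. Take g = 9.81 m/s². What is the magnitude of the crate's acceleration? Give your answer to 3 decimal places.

The horizontal push has components F cos 19° = 186.2 × 0.9455 = 176.052 N up the incline and F sin 19° = 186.2 × 0.3256 = 60.627 N pressing into the surface.
The normal force is therefore N = mg cos 19° + F sin 19° = 185.507 + 60.627 = 246.134 N, and kinetic friction down the slope is μN = 0.25 × 246.134 = 61.533 N.
Along the incline: F cos 19° − mg sin 19° − μN = ma, so 176.052 − 63.883 − 61.533 = 20 a, giving a = 2.5318 m/s².

2.532 m/s²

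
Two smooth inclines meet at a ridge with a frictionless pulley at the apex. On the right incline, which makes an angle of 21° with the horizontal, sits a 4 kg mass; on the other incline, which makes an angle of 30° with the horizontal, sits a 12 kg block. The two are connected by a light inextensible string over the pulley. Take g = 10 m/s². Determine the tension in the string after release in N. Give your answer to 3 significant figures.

Resolve each weight along its own incline: the 4 kg mass has component 4 × 10 × sin 21° = 14.335 N down its slope, and the 12 kg mass has 12 × 10 × sin 30° = 60.000 N down its slope.
The 12 kg side's 60.000 N exceeds the other side's 14.335 N, so that mass slides down and the 4 kg mass slides up. Taking that direction as positive, Newton's second law for the whole system gives 60.000 − 14.335 = (4 + 12) a, so a = 45.665 / 16 = 2.8541 m/s².
For the 4 kg mass (up-slope positive): T − 14.335 = 4 × 2.8541, so T = 25.751 N.

25.8 N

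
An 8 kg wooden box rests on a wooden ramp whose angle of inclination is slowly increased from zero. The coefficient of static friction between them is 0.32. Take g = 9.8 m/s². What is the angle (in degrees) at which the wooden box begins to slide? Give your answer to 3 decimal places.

17.745°

At the threshold of sliding, static friction is at its maximum μ_s N and exactly balances the weight component along the incline: mg sin θ = μ_s mg cos θ.
Hence tan θ = μ_s = 0.32, so θ = arctan(0.32) = 17.7447°.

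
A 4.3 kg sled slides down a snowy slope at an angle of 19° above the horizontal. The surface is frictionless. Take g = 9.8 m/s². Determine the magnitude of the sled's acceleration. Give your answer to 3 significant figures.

3.19 m/s²

Resolving the weight along the incline: the component pulling the sled down the slope is mg sin 19° = 4.3 × 9.8 × 0.3256 = 13.721 N, and the normal force is N = mg cos 19° = 4.3 × 9.8 × 0.9455 = 39.843 N.
With no friction the net force along the incline is 13.721 N, so a = g sin 19° = 13.721 / 4.3 = 3.1909 m/s².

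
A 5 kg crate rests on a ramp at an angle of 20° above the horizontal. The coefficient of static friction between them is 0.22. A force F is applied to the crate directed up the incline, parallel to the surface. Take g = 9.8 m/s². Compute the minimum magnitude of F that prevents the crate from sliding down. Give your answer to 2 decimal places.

The normal force is N = mg cos 20° = 46.045 N. With F at its minimum the crate is on the verge of sliding down, so static friction is at its maximum μ_s N = 0.22 × 46.045 = 10.130 N and acts up the slope.
Equilibrium along the incline: F + μ_s N = mg sin 20°, so F = 16.759 − 10.130 = 6.629 N.

6.63 N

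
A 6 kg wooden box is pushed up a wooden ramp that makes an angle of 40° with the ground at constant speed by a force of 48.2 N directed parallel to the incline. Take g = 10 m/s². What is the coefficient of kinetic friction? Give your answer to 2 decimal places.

0.21

At constant speed ΣF = 0 along the incline. The applied 48.2 N acts up the slope; the weight component mg sin 40° = 38.567 N and kinetic friction μN both act down the slope.
So 48.2 = 38.567 + μ × 45.963, giving μ = (48.2 − 38.567) / 45.963 = 0.2096.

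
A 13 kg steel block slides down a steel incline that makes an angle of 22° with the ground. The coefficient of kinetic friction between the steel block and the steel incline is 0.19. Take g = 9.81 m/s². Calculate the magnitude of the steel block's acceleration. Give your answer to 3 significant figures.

Resolving the weight along the incline: the component pulling the steel block down the slope is mg sin 22° = 13 × 9.81 × 0.3746 = 47.773 N, and the normal force is N = mg cos 22° = 13 × 9.81 × 0.9272 = 118.246 N.
Kinetic friction acts up the slope with magnitude f = μN = 0.19 × 118.246 = 22.467 N.
Net force along the incline is 47.773 − 22.467 = 25.306 N, so a = 25.306 / 13 = 1.9466 m/s².

1.95 m/s²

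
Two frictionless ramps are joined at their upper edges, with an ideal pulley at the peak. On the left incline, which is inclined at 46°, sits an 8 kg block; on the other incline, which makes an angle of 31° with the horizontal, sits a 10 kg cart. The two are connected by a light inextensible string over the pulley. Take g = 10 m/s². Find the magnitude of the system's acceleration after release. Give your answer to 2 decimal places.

Resolve each weight along its own incline: the 8 kg mass has component 8 × 10 × sin 46° = 57.547 N down its slope, and the 10 kg mass has 10 × 10 × sin 31° = 51.504 N down its slope.
The 8 kg side's 57.547 N exceeds the other side's 51.504 N, so that mass slides down and the 10 kg mass slides up. Taking that direction as positive, Newton's second law for the whole system gives 57.547 − 51.504 = (8 + 10) a, so a = 6.043 / 18 = 0.3357 m/s².

0.34 m/s²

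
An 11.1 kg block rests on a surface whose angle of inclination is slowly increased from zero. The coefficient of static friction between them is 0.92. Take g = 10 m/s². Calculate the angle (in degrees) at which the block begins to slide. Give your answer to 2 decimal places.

42.61°

At the threshold of sliding, static friction is at its maximum μ_s N and exactly balances the weight component along the incline: mg sin θ = μ_s mg cos θ.
Hence tan θ = μ_s = 0.92, so θ = arctan(0.92) = 42.6141°.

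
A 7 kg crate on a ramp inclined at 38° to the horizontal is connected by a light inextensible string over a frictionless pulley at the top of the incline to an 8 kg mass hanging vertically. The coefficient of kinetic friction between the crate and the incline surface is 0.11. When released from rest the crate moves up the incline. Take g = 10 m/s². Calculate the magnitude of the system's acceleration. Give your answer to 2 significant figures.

2.1 m/s²

For the crate on the incline: the weight component along the slope is m₁g sin 38° = 7 × 10 × 0.6157 = 43.099 N and the normal force is N = m₁g cos 38° = 55.161 N.
Kinetic friction opposes the crate's motion up the incline: f = μN = 0.11 × 55.161 = 6.068 N acting down the slope.
Newton's second law for the crate (up-slope positive): T − 43.099 − 6.068 = 7 a. For the hanging mass (downward positive): 8 × 10 − T = 8 a.
Adding the two equations eliminates T: 30.833 = 15 a, so a = 2.0555 m/s².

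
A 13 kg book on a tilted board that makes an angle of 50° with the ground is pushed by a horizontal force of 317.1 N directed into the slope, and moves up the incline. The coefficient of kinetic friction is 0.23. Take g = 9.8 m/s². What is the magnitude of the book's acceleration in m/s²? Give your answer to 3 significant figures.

2.43 m/s²

The horizontal push has components F cos 50° = 317.1 × 0.6428 = 203.832 N up the incline and F sin 50° = 317.1 × 0.7660 = 242.899 N pressing into the surface.
The normal force is therefore N = mg cos 50° + F sin 50° = 81.893 + 242.899 = 324.792 N, and kinetic friction down the slope is μN = 0.23 × 324.792 = 74.702 N.
Along the incline: F cos 50° − mg sin 50° − μN = ma, so 203.832 − 97.588 − 74.702 = 13 a, giving a = 2.4263 m/s².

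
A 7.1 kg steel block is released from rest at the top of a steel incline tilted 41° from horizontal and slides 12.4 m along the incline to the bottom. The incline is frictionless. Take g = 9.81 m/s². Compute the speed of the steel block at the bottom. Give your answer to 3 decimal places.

12.634 m/s

The weight component along the incline is mg sin 41° = 45.695 N and the normal force is N = mg cos 41° = 52.566 N.
With no friction, a = g sin 41° = 6.4359 m/s².
Starting from rest over a distance of 12.4 m, v² = 2aL = 2 × 6.4359 × 12.4 = 159.6103, so v = 12.6337 m/s.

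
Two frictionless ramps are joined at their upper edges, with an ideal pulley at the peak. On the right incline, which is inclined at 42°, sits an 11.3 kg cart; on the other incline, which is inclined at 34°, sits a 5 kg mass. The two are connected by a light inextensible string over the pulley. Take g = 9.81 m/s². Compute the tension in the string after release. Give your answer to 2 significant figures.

Resolve each weight along its own incline: the 11.3 kg mass has component 11.3 × 9.81 × sin 42° = 74.175 N down its slope, and the 5 kg mass has 5 × 9.81 × sin 34° = 27.428 N down its slope.
The 11.3 kg side's 74.175 N exceeds the other side's 27.428 N, so that mass slides down and the 5 kg mass slides up. Taking that direction as positive, Newton's second law for the whole system gives 74.175 − 27.428 = (11.3 + 5) a, so a = 46.747 / 16.3 = 2.8679 m/s².
For the 5 kg mass (up-slope positive): T − 27.428 = 5 × 2.8679, so T = 41.767 N.

42 N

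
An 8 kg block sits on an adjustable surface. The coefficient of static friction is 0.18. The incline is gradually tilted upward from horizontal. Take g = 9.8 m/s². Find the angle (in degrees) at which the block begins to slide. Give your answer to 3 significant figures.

10.2°

At the threshold of sliding, static friction is at its maximum μ_s N and exactly balances the weight component along the incline: mg sin θ = μ_s mg cos θ.
Hence tan θ = μ_s = 0.18, so θ = arctan(0.18) = 10.2040°.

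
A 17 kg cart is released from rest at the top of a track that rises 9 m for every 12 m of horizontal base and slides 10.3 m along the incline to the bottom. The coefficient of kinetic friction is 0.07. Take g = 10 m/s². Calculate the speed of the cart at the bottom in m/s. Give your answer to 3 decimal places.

10.586 m/s

The weight component along the incline is mg sin 36.87° = 102.000 N and the normal force is N = mg cos 36.87° = 136.000 N.
Friction up the slope is f = μN = 0.07 × 136.000 = 9.520 N, so the net downslope force is 102.000 − 9.520 = 92.480 N and a = 92.480 / 17 = 5.4400 m/s².
Starting from rest over a distance of 10.3 m, v² = 2aL = 2 × 5.4400 × 10.3 = 112.0640, so v = 10.5860 m/s.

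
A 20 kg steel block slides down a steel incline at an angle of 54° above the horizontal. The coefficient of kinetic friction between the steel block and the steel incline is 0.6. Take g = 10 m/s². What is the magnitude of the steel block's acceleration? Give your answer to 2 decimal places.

Resolving the weight along the incline: the component pulling the steel block down the slope is mg sin 54° = 20 × 10 × 0.8090 = 161.800 N, and the normal force is N = mg cos 54° = 20 × 10 × 0.5878 = 117.560 N.
Kinetic friction acts up the slope with magnitude f = μN = 0.6 × 117.560 = 70.536 N.
Net force along the incline is 161.800 − 70.536 = 91.264 N, so a = 91.264 / 20 = 4.5632 m/s².

4.56 m/s²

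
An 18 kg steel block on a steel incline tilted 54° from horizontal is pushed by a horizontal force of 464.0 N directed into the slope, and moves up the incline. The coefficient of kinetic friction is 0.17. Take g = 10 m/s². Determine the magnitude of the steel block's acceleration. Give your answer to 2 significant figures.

The horizontal push has components F cos 54° = 464.0 × 0.5878 = 272.739 N up the incline and F sin 54° = 464.0 × 0.8090 = 375.376 N pressing into the surface.
The normal force is therefore N = mg cos 54° + F sin 54° = 105.804 + 375.376 = 481.180 N, and kinetic friction down the slope is μN = 0.17 × 481.180 = 81.801 N.
Along the incline: F cos 54° − mg sin 54° − μN = ma, so 272.739 − 145.620 − 81.801 = 18 a, giving a = 2.5177 m/s².

2.5 m/s²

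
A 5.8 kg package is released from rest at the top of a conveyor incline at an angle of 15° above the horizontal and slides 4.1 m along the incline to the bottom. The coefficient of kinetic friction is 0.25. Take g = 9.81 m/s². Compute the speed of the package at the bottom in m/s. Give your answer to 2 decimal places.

1.18 m/s

The weight component along the incline is mg sin 15° = 14.726 N and the normal force is N = mg cos 15° = 54.959 N.
Friction up the slope is f = μN = 0.25 × 54.959 = 13.740 N, so the net downslope force is 14.726 − 13.740 = 0.986 N and a = 0.986 / 5.8 = 0.1700 m/s².
Starting from rest over a distance of 4.1 m, v² = 2aL = 2 × 0.1700 × 4.1 = 1.3940, so v = 1.1807 m/s.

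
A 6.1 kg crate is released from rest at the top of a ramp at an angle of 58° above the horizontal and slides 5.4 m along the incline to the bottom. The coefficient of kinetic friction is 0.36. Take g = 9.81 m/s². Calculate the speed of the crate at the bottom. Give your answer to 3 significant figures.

The weight component along the incline is mg sin 58° = 50.748 N and the normal force is N = mg cos 58° = 31.711 N.
Friction up the slope is f = μN = 0.36 × 31.711 = 11.416 N, so the net downslope force is 50.748 − 11.416 = 39.332 N and a = 39.332 / 6.1 = 6.4479 m/s².
Starting from rest over a distance of 5.4 m, v² = 2aL = 2 × 6.4479 × 5.4 = 69.6373, so v = 8.3449 m/s.

8.34 m/s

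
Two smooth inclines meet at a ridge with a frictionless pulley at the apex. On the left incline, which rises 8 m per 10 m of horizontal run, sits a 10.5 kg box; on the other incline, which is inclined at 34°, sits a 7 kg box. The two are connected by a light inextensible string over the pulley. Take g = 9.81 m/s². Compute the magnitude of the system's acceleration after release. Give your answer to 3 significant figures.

Resolve each weight along its own incline: the 10.5 kg mass has component 10.5 × 9.81 × sin 38.66° = 64.347 N down its slope, and the 7 kg mass has 7 × 9.81 × sin 34° = 38.400 N down its slope.
The 10.5 kg side's 64.347 N exceeds the other side's 38.400 N, so that mass slides down and the 7 kg mass slides up. Taking that direction as positive, Newton's second law for the whole system gives 64.347 − 38.400 = (10.5 + 7) a, so a = 25.947 / 17.5 = 1.4827 m/s².

1.48 m/s²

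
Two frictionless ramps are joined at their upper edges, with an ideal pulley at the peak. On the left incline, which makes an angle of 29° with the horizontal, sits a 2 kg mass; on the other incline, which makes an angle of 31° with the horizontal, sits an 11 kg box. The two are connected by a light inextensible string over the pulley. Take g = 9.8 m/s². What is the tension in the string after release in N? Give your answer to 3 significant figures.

Resolve each weight along its own incline: the 2 kg mass has component 2 × 9.8 × sin 29° = 9.502 N down its slope, and the 11 kg mass has 11 × 9.8 × sin 31° = 55.521 N down its slope.
The 11 kg side's 55.521 N exceeds the other side's 9.502 N, so that mass slides down and the 2 kg mass slides up. Taking that direction as positive, Newton's second law for the whole system gives 55.521 − 9.502 = (2 + 11) a, so a = 46.019 / 13 = 3.5399 m/s².
For the 2 kg mass (up-slope positive): T − 9.502 = 2 × 3.5399, so T = 16.582 N.

16.6 N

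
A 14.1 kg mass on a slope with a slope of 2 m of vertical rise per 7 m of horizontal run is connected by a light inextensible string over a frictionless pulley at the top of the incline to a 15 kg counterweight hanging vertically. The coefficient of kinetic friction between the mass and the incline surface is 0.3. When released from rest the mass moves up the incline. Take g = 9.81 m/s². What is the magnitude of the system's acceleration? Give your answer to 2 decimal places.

For the mass on the incline: the weight component along the slope is m₁g sin 15.95° = 14.1 × 9.81 × 0.2747 = 37.997 N and the normal force is N = m₁g cos 15.95° = 132.999 N.
Kinetic friction opposes the mass's motion up the incline: f = μN = 0.3 × 132.999 = 39.900 N acting down the slope.
Newton's second law for the mass (up-slope positive): T − 37.997 − 39.900 = 14.1 a. For the hanging counterweight (downward positive): 15 × 9.81 − T = 15 a.
Adding the two equations eliminates T: 69.253 = 29.1 a, so a = 2.3798 m/s².

2.38 m/s²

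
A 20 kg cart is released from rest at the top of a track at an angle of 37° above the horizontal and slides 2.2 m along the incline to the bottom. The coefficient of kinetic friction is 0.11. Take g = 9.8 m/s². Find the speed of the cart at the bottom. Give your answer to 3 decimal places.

4.708 m/s

The weight component along the incline is mg sin 37° = 117.956 N and the normal force is N = mg cos 37° = 156.533 N.
Friction up the slope is f = μN = 0.11 × 156.533 = 17.219 N, so the net downslope force is 117.956 − 17.219 = 100.737 N and a = 100.737 / 20 = 5.0368 m/s².
Starting from rest over a distance of 2.2 m, v² = 2aL = 2 × 5.0368 × 2.2 = 22.1619, so v = 4.7076 m/s.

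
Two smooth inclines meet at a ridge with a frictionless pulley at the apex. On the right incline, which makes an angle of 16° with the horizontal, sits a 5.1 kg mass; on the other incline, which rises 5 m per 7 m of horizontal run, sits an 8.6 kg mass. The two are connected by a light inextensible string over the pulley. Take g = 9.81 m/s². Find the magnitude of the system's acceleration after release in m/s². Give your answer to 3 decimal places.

Resolve each weight along its own incline: the 5.1 kg mass has component 5.1 × 9.81 × sin 16° = 13.790 N down its slope, and the 8.6 kg mass has 8.6 × 9.81 × sin 35.54° = 49.037 N down its slope.
The 8.6 kg side's 49.037 N exceeds the other side's 13.790 N, so that mass slides down and the 5.1 kg mass slides up. Taking that direction as positive, Newton's second law for the whole system gives 49.037 − 13.790 = (5.1 + 8.6) a, so a = 35.247 / 13.7 = 2.5728 m/s².

2.573 m/s²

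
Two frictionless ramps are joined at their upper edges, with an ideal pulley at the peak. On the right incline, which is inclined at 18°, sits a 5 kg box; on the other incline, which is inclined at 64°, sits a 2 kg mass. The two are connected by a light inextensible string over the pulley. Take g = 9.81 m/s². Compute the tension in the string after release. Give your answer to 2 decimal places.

Resolve each weight along its own incline: the 5 kg mass has component 5 × 9.81 × sin 18° = 15.157 N down its slope, and the 2 kg mass has 2 × 9.81 × sin 64° = 17.634 N down its slope.
The 2 kg side's 17.634 N exceeds the other side's 15.157 N, so that mass slides down and the 5 kg mass slides up. Taking that direction as positive, Newton's second law for the whole system gives 17.634 − 15.157 = (5 + 2) a, so a = 2.477 / 7 = 0.3539 m/s².
For the 5 kg mass (up-slope positive): T − 15.157 = 5 × 0.3539, so T = 16.927 N.

16.93 N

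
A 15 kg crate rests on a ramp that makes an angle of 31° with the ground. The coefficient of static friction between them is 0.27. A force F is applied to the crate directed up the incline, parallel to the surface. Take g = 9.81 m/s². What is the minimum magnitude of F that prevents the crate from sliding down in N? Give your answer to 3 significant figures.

41.7 N

The normal force is N = mg cos 31° = 126.132 N. With F at its minimum the crate is on the verge of sliding down, so static friction is at its maximum μ_s N = 0.27 × 126.132 = 34.056 N and acts up the slope.
Equilibrium along the incline: F + μ_s N = mg sin 31°, so F = 75.788 − 34.056 = 41.732 N.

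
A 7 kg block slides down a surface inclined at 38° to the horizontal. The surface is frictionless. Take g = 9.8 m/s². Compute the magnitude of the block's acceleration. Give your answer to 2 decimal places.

Resolving the weight along the incline: the component pulling the block down the slope is mg sin 38° = 7 × 9.8 × 0.6157 = 42.237 N, and the normal force is N = mg cos 38° = 7 × 9.8 × 0.7880 = 54.057 N.
With no friction the net force along the incline is 42.237 N, so a = g sin 38° = 42.237 / 7 = 6.0339 m/s².

6.03 m/s²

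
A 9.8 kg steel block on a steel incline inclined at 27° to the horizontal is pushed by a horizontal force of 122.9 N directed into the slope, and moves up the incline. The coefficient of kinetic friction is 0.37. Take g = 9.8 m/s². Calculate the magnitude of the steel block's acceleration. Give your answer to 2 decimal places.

The horizontal push has components F cos 27° = 122.9 × 0.8910 = 109.504 N up the incline and F sin 27° = 122.9 × 0.4540 = 55.797 N pressing into the surface.
The normal force is therefore N = mg cos 27° + F sin 27° = 85.572 + 55.797 = 141.369 N, and kinetic friction down the slope is μN = 0.37 × 141.369 = 52.307 N.
Along the incline: F cos 27° − mg sin 27° − μN = ma, so 109.504 − 43.602 − 52.307 = 9.8 a, giving a = 1.3872 m/s².

1.39 m/s²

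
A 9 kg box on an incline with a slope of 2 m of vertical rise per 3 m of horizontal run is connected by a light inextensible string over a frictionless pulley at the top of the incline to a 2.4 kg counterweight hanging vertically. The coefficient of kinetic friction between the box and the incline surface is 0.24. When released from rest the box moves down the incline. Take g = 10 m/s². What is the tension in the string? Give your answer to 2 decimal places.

For the box on the incline: the weight component along the slope is m₁g sin 33.69° = 9 × 10 × 0.5547 = 49.923 N and the normal force is N = m₁g cos 33.69° = 74.885 N.
Kinetic friction opposes the box's motion down the incline: f = μN = 0.24 × 74.885 = 17.972 N acting up the slope.
Newton's second law for the box (down-slope positive): 49.923 − 17.972 − T = 9 a. For the hanging counterweight (upward positive): T − 2.4 × 10 = 2.4 a.
Adding the two equations eliminates T: 7.951 = 11.4 a, so a = 0.6975 m/s².
Then from the hanging counterweight's equation, T = 2.4 × (10 + 0.6975) = 25.674 N.

25.67 N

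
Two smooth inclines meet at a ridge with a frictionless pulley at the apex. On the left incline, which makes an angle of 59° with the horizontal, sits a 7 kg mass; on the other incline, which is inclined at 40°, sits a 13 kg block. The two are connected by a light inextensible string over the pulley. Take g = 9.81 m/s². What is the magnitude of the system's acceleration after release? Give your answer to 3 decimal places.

Resolve each weight along its own incline: the 7 kg mass has component 7 × 9.81 × sin 59° = 58.862 N down its slope, and the 13 kg mass has 13 × 9.81 × sin 40° = 81.975 N down its slope.
The 13 kg side's 81.975 N exceeds the other side's 58.862 N, so that mass slides down and the 7 kg mass slides up. Taking that direction as positive, Newton's second law for the whole system gives 81.975 − 58.862 = (7 + 13) a, so a = 23.113 / 20 = 1.1557 m/s².

1.156 m/s²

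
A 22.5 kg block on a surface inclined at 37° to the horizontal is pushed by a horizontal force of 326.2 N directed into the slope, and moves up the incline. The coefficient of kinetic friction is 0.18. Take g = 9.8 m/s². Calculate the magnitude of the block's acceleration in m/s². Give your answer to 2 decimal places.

The horizontal push has components F cos 37° = 326.2 × 0.7986 = 260.503 N up the incline and F sin 37° = 326.2 × 0.6018 = 196.307 N pressing into the surface.
The normal force is therefore N = mg cos 37° + F sin 37° = 176.091 + 196.307 = 372.398 N, and kinetic friction down the slope is μN = 0.18 × 372.398 = 67.032 N.
Along the incline: F cos 37° − mg sin 37° − μN = ma, so 260.503 − 132.697 − 67.032 = 22.5 a, giving a = 2.7011 m/s².

2.70 m/s²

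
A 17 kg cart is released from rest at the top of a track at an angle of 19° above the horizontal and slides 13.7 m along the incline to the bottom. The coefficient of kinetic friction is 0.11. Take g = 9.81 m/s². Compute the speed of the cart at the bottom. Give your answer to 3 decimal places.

7.717 m/s

The weight component along the incline is mg sin 19° = 54.295 N and the normal force is N = mg cos 19° = 157.684 N.
Friction up the slope is f = μN = 0.11 × 157.684 = 17.345 N, so the net downslope force is 54.295 − 17.345 = 36.950 N and a = 36.950 / 17 = 2.1735 m/s².
Starting from rest over a distance of 13.7 m, v² = 2aL = 2 × 2.1735 × 13.7 = 59.5539, so v = 7.7171 m/s.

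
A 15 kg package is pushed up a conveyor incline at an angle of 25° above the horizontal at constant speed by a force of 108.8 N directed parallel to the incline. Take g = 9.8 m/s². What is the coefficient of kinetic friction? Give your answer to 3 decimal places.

At constant speed ΣF = 0 along the incline. The applied 108.8 N acts up the slope; the weight component mg sin 25° = 62.125 N and kinetic friction μN both act down the slope.
So 108.8 = 62.125 + μ × 133.227, giving μ = (108.8 − 62.125) / 133.227 = 0.3503.

0.350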